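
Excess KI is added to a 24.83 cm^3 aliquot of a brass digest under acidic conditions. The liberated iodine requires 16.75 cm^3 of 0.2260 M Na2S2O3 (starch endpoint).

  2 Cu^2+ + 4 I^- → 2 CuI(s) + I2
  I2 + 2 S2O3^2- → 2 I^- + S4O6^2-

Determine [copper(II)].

n(S2O3^2-) = 0.01675 × 0.2260 = 3.786 × 10^-3 mol
n(I2) = n(S2O3^2-)/2 = 1.893 × 10^-3 mol
From the 2:1 ratio, n(Cu2+) in the aliquot = 2/1 × 1.893 × 10^-3 = 3.786 × 10^-3 mol
[Cu2+] = 3.786 × 10^-3 / 0.02483 = 0.1525 mol/L

0.1525 M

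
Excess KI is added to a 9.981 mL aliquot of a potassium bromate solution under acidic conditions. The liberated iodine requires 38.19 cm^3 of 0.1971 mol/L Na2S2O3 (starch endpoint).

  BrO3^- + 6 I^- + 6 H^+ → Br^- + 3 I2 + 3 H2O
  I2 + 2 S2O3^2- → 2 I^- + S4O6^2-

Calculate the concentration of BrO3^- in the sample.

n(S2O3^2-) = 0.03819 × 0.1971 = 7.527 × 10^-3 mol
n(I2) = n(S2O3^2-)/2 = 3.764 × 10^-3 mol
From the 1:3 ratio, n(BrO3^-) in the aliquot = 1/3 × 3.764 × 10^-3 = 1.255 × 10^-3 mol
[BrO3^-] = 1.255 × 10^-3 / 0.009981 = 0.1257 mol/L

0.1257 mol/L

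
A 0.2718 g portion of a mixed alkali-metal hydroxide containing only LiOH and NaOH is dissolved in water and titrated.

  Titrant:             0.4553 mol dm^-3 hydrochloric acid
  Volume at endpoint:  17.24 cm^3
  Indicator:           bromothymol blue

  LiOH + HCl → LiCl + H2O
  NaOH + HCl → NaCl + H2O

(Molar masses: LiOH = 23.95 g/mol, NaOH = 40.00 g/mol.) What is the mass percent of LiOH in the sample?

n(HCl) = 0.01724 × 0.4553 = 7.849 × 10^-3 mol
Let x = n(LiOH), y = n(NaOH).
Titrant: 1x + 1y = 7.849 × 10^-3;  mass: 23.95x + 40.00y = 0.2718
Solving, x = 2.628 × 10^-3 mol, y = 5.222 × 10^-3 mol
mass of LiOH = 2.628 × 10^-3 × 23.95 = 0.06293 g
% LiOH = 0.06293 / 0.2718 × 100 = 23.15 %

23.15 %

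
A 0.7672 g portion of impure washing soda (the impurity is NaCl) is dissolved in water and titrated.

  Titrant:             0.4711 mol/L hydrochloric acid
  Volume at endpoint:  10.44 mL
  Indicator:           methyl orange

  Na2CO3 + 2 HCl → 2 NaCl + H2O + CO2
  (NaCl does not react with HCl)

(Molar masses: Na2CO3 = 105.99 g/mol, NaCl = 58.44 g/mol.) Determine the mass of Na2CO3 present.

0.2606 g

n(HCl) = 0.01044 × 0.4711 = 4.918 × 10^-3 mol
Let x = n(Na2CO3), y = n(NaCl).
Titrant: 2x = 4.918 × 10^-3;  mass: 105.99x + 58.44y = 0.7672
Solving, x = 2.459 × 10^-3 mol, y = 8.668 × 10^-3 mol
mass of Na2CO3 = 2.459 × 10^-3 × 105.99 = 0.2606 g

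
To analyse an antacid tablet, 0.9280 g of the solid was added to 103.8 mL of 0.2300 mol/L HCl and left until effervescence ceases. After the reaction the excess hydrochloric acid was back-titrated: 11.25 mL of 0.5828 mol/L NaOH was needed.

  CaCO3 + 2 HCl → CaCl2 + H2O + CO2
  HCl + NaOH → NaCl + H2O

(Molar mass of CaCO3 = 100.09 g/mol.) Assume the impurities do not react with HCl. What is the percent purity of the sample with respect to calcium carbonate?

93.39 %

n(HCl) added = 0.1038 × 0.2300 = 0.02387 mol
n(NaOH) used in back-titration = 0.01125 × 0.5828 = 6.556 × 10^-3 mol
n(HCl) left over = 6.556 × 10^-3 mol (1:1 ratio)
n(HCl) consumed by analyte = 0.02387 − 6.556 × 10^-3 = 0.01732 mol
From the 1:2 ratio, n(CaCO3) = 1/2 × 0.01732 = 8.659 × 10^-3 mol
mass of CaCO3 = 8.659 × 10^-3 × 100.09 = 0.8667 g
% CaCO3 = 0.8667 / 0.9280 × 100 = 93.39 %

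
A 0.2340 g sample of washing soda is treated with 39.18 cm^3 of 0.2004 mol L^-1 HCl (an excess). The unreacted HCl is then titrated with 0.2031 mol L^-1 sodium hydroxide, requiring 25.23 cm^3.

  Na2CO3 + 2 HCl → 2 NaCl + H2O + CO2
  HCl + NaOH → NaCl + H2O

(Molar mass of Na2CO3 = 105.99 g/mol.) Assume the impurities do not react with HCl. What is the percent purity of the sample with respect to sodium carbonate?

n(HCl) added = 0.03918 × 0.2004 = 7.852 × 10^-3 mol
n(NaOH) used in back-titration = 0.02523 × 0.2031 = 5.124 × 10^-3 mol
n(HCl) left over = 5.124 × 10^-3 mol (1:1 ratio)
n(HCl) consumed by analyte = 7.852 × 10^-3 − 5.124 × 10^-3 = 2.727 × 10^-3 mol
From the 1:2 ratio, n(Na2CO3) = 1/2 × 2.727 × 10^-3 = 1.364 × 10^-3 mol
mass of Na2CO3 = 1.364 × 10^-3 × 105.99 = 0.1445 g
% Na2CO3 = 0.1445 / 0.2340 × 100 = 61.77 %

61.77 %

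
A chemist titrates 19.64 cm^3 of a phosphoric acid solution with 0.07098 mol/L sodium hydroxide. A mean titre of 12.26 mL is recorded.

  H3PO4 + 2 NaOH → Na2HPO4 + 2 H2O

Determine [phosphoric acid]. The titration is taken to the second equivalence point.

n(NaOH) = 0.01226 L × 0.07098 mol/L = 8.702 × 10^-4 mol
From the 1:2 mole ratio, n(H3PO4) = 1/2 × 8.702 × 10^-4 = 4.351 × 10^-4 mol
[H3PO4] = 4.351 × 10^-4 mol / 0.01964 L = 0.02215 mol/L

0.02215 mol/L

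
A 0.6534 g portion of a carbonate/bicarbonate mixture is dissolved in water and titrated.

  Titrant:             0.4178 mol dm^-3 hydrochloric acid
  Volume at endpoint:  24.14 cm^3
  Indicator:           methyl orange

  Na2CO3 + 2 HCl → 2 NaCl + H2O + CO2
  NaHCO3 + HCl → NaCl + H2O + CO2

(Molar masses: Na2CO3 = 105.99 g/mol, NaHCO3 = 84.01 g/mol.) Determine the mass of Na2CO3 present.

n(HCl) = 0.02414 × 0.4178 = 0.01009 mol
Let x = n(Na2CO3), y = n(NaHCO3).
Titrant: 2x + 1y = 0.01009;  mass: 105.99x + 84.01y = 0.6534
Solving, x = 3.126 × 10^-3 mol, y = 3.834 × 10^-3 mol
mass of Na2CO3 = 3.126 × 10^-3 × 105.99 = 0.3313 g

0.3313 g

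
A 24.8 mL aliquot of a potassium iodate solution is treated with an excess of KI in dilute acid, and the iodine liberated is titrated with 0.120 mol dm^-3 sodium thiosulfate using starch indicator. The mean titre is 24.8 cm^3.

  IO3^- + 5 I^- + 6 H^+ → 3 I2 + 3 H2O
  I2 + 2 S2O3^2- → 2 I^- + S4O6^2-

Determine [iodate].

n(S2O3^2-) = 0.0248 × 0.120 = 2.98 × 10^-3 mol
n(I2) = n(S2O3^2-)/2 = 1.49 × 10^-3 mol
From the 1:3 ratio, n(IO3^-) in the aliquot = 1/3 × 1.49 × 10^-3 = 4.96 × 10^-4 mol
[IO3^-] = 4.96 × 10^-4 / 0.0248 = 0.0200 mol/L

0.0200 mol/L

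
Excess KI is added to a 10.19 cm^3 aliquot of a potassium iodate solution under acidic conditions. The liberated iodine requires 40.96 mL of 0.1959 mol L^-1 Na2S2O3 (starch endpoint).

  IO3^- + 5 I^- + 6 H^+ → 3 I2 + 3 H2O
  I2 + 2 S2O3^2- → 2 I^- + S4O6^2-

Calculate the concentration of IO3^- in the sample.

0.1312 mol/L

n(S2O3^2-) = 0.04096 × 0.1959 = 8.024 × 10^-3 mol
n(I2) = n(S2O3^2-)/2 = 4.012 × 10^-3 mol
From the 1:3 ratio, n(IO3^-) in the aliquot = 1/3 × 4.012 × 10^-3 = 1.337 × 10^-3 mol
[IO3^-] = 1.337 × 10^-3 / 0.01019 = 0.1312 mol/L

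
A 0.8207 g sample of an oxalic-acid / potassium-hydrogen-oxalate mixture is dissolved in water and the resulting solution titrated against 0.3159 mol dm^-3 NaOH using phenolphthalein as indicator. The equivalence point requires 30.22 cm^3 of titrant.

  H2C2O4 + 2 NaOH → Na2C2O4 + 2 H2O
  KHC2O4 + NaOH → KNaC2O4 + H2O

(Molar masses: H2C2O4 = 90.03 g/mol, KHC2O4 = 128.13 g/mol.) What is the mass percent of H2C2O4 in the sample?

n(NaOH) = 0.03022 × 0.3159 = 9.546 × 10^-3 mol
Let x = n(H2C2O4), y = n(KHC2O4).
Titrant: 2x + 1y = 9.546 × 10^-3;  mass: 90.03x + 128.13y = 0.8207
Solving, x = 2.421 × 10^-3 mol, y = 4.704 × 10^-3 mol
mass of H2C2O4 = 2.421 × 10^-3 × 90.03 = 0.2180 g
% H2C2O4 = 0.2180 / 0.8207 × 100 = 26.56 %

26.56 %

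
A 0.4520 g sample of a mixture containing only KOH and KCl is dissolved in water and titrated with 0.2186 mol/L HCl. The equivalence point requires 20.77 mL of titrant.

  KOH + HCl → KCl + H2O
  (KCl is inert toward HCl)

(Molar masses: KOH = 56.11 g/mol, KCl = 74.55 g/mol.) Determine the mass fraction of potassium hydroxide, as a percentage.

56.36 %

n(HCl) = 0.02077 × 0.2186 = 4.540 × 10^-3 mol
Let x = n(KOH), y = n(KCl).
Titrant: 1x = 4.540 × 10^-3;  mass: 56.11x + 74.55y = 0.4520
Solving, x = 4.540 × 10^-3 mol, y = 2.646 × 10^-3 mol
mass of KOH = 4.540 × 10^-3 × 56.11 = 0.2548 g
% KOH = 0.2548 / 0.4520 × 100 = 56.36 %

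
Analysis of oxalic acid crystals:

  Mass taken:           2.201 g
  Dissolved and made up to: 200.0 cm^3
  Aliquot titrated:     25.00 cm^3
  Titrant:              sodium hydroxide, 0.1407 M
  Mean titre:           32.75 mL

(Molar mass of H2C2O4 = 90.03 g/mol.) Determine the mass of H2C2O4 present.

1.659 g

H2C2O4 + 2 NaOH → Na2C2O4 + 2 H2O
n(NaOH) per titration = 0.03275 × 0.1407 = 4.608 × 10^-3 mol
From the 1:2 ratio, n(H2C2O4) in each aliquot = 1/2 × 4.608 × 10^-3 = 2.304 × 10^-3 mol
n(H2C2O4) in the whole flask = 2.304 × 10^-3 × 200.0/25.00 = 0.01843 mol
mass of H2C2O4 = 0.01843 × 90.03 = 1.659 g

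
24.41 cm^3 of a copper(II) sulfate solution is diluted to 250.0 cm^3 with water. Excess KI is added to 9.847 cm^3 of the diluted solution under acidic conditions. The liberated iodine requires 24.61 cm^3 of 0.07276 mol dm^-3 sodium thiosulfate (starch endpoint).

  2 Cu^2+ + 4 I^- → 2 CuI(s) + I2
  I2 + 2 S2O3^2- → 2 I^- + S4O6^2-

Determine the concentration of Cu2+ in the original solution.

1.862 mol/L

n(S2O3^2-) = 0.02461 × 0.07276 = 1.791 × 10^-3 mol
n(I2) = n(S2O3^2-)/2 = 8.953 × 10^-4 mol
From the 2:1 ratio, n(Cu2+) in the aliquot = 2/1 × 8.953 × 10^-4 = 1.791 × 10^-3 mol
[Cu2+]_dilute = 1.791 × 10^-3 / 0.009847 = 0.1818 mol/L
[Cu2+]_original = 0.1818 × 250.0/24.41 = 1.862 mol/L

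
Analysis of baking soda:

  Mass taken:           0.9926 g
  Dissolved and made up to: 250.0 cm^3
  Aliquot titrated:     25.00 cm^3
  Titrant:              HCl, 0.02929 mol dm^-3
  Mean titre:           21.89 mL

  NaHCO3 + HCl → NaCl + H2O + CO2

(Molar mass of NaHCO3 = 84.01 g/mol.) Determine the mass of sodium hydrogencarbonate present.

n(HCl) per titration = 0.02189 × 0.02929 = 6.412 × 10^-4 mol
n(NaHCO3) in each aliquot = 6.412 × 10^-4 mol (1:1 ratio)
n(NaHCO3) in the whole flask = 6.412 × 10^-4 × 250.0/25.00 = 6.412 × 10^-3 mol
mass of NaHCO3 = 6.412 × 10^-3 × 84.01 = 0.5386 g

0.5386 g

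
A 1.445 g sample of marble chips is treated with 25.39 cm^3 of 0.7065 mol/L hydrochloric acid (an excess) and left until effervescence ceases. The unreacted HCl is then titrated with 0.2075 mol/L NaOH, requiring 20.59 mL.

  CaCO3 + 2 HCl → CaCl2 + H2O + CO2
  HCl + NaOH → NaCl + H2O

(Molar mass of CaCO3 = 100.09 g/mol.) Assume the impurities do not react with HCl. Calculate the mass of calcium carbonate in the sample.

0.6839 g

n(HCl) added = 0.02539 × 0.7065 = 0.01794 mol
n(NaOH) used in back-titration = 0.02059 × 0.2075 = 4.272 × 10^-3 mol
n(HCl) left over = 4.272 × 10^-3 mol (1:1 ratio)
n(HCl) consumed by analyte = 0.01794 − 4.272 × 10^-3 = 0.01367 mol
From the 1:2 ratio, n(CaCO3) = 1/2 × 0.01367 = 6.833 × 10^-3 mol
mass of CaCO3 = 6.833 × 10^-3 × 100.09 = 0.6839 g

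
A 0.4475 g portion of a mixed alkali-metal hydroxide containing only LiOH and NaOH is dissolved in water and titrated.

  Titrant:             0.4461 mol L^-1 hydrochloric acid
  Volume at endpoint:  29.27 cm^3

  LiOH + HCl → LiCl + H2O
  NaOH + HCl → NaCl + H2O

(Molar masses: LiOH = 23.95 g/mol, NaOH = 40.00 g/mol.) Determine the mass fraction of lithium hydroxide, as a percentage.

24.94 %

n(HCl) = 0.02927 × 0.4461 = 0.01306 mol
Let x = n(LiOH), y = n(NaOH).
Titrant: 1x + 1y = 0.01306;  mass: 23.95x + 40.00y = 0.4475
Solving, x = 4.660 × 10^-3 mol, y = 8.397 × 10^-3 mol
mass of LiOH = 4.660 × 10^-3 × 23.95 = 0.1116 g
% LiOH = 0.1116 / 0.4475 × 100 = 24.94 %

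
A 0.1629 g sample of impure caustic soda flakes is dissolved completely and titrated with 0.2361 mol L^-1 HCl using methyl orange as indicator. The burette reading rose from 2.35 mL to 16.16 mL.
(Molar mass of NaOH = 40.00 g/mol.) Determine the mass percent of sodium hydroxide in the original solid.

80.06 %

NaOH + HCl → NaCl + H2O
n(HCl) = 0.01381 L × 0.2361 mol/L = 3.261 × 10^-3 mol
n(NaOH) = 3.261 × 10^-3 mol (1:1 ratio)
mass of NaOH = 3.261 × 10^-3 × 40.00 g/mol = 0.1304 g
% NaOH = 0.1304 / 0.1629 × 100 = 80.06 %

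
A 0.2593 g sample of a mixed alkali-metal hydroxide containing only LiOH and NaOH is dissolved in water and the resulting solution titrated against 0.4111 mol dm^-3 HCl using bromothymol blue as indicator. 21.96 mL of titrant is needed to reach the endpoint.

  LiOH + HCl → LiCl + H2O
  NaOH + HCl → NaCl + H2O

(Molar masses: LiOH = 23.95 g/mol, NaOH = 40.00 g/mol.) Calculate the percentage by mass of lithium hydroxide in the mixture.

58.59 %

n(HCl) = 0.02196 × 0.4111 = 9.028 × 10^-3 mol
Let x = n(LiOH), y = n(NaOH).
Titrant: 1x + 1y = 9.028 × 10^-3;  mass: 23.95x + 40.00y = 0.2593
Solving, x = 6.343 × 10^-3 mol, y = 2.684 × 10^-3 mol
mass of LiOH = 6.343 × 10^-3 × 23.95 = 0.1519 g
% LiOH = 0.1519 / 0.2593 × 100 = 58.59 %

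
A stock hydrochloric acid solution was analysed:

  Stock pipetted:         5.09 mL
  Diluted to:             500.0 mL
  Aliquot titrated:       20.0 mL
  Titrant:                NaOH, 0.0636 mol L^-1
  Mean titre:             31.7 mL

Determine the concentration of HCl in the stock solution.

HCl + NaOH → NaCl + H2O
n(NaOH) = 0.0317 × 0.0636 = 2.02 × 10^-3 mol
n(HCl) in the aliquot = 2.02 × 10^-3 mol (1:1 ratio)
[HCl]_dilute = 2.02 × 10^-3 / 0.0200 = 0.101 mol/L
Dilution factor = 500.0 / 5.09 = 98.23
[HCl]_stock = 0.101 × 98.23 = 9.90 mol/L

9.90 mol/L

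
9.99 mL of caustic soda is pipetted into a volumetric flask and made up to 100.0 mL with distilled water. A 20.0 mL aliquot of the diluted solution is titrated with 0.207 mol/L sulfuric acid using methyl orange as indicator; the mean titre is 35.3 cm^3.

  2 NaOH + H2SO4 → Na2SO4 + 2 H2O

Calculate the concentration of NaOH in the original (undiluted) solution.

7.31 mol/L

n(H2SO4) = 0.0353 × 0.207 = 7.31 × 10^-3 mol
From the 2:1 ratio, n(NaOH) in the aliquot = 2/1 × 7.31 × 10^-3 = 0.0146 mol
[NaOH]_dilute = 0.0146 / 0.0200 = 0.731 mol/L
Dilution factor = 100.0 / 9.99 = 10.01
[NaOH]_stock = 0.731 × 10.01 = 7.31 mol/L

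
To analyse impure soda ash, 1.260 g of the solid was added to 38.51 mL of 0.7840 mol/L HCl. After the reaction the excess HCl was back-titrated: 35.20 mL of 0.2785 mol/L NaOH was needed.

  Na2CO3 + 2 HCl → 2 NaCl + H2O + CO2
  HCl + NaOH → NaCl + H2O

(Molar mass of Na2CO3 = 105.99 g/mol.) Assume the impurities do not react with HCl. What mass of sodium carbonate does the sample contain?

1.080 g

n(HCl) added = 0.03851 × 0.7840 = 0.03019 mol
n(NaOH) used in back-titration = 0.03520 × 0.2785 = 9.803 × 10^-3 mol
n(HCl) left over = 9.803 × 10^-3 mol (1:1 ratio)
n(HCl) consumed by analyte = 0.03019 − 9.803 × 10^-3 = 0.02039 mol
From the 1:2 ratio, n(Na2CO3) = 1/2 × 0.02039 = 0.01019 mol
mass of Na2CO3 = 0.01019 × 105.99 = 1.080 g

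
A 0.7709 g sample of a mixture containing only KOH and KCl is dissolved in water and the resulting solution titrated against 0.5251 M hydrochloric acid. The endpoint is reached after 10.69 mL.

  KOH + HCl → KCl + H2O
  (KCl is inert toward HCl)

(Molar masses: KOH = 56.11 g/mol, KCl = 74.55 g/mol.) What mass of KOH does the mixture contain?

0.3150 g

n(HCl) = 0.01069 × 0.5251 = 5.613 × 10^-3 mol
Let x = n(KOH), y = n(KCl).
Titrant: 1x = 5.613 × 10^-3;  mass: 56.11x + 74.55y = 0.7709
Solving, x = 5.613 × 10^-3 mol, y = 6.116 × 10^-3 mol
mass of KOH = 5.613 × 10^-3 × 56.11 = 0.3150 g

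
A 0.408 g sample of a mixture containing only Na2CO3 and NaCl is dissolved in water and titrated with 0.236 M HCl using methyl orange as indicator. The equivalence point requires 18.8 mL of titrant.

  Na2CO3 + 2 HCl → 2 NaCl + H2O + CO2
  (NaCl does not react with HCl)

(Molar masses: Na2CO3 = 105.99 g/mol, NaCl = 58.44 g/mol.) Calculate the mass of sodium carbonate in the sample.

n(HCl) = 0.0188 × 0.236 = 4.44 × 10^-3 mol
Let x = n(Na2CO3), y = n(NaCl).
Titrant: 2x = 4.44 × 10^-3;  mass: 105.99x + 58.44y = 0.408
Solving, x = 2.22 × 10^-3 mol, y = 2.96 × 10^-3 mol
mass of Na2CO3 = 2.22 × 10^-3 × 105.99 = 0.235 g

0.235 g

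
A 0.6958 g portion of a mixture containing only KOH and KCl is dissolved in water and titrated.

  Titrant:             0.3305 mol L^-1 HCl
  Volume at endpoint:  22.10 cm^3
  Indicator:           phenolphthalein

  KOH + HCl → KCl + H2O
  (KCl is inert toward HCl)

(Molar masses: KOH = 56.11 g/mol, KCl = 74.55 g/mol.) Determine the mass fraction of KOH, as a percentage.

n(HCl) = 0.02210 × 0.3305 = 7.304 × 10^-3 mol
Let x = n(KOH), y = n(KCl).
Titrant: 1x = 7.304 × 10^-3;  mass: 56.11x + 74.55y = 0.6958
Solving, x = 7.304 × 10^-3 mol, y = 3.836 × 10^-3 mol
mass of KOH = 7.304 × 10^-3 × 56.11 = 0.4098 g
% KOH = 0.4098 / 0.6958 × 100 = 58.90 %

58.90 %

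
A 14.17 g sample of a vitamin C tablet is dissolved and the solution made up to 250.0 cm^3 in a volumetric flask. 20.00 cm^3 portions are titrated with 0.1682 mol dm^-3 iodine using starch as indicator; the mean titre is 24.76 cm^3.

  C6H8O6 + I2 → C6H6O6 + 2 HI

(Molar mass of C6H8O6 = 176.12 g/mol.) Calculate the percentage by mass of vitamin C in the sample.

n(I2) per titration = 0.02476 × 0.1682 = 4.165 × 10^-3 mol
n(C6H8O6) in each aliquot = 4.165 × 10^-3 mol (1:1 ratio)
n(C6H8O6) in the whole flask = 4.165 × 10^-3 × 250.0/20.00 = 0.05206 mol
mass of C6H8O6 = 0.05206 × 176.12 = 9.168 g
% C6H8O6 = 9.168 / 14.17 × 100 = 64.70 %

64.70 %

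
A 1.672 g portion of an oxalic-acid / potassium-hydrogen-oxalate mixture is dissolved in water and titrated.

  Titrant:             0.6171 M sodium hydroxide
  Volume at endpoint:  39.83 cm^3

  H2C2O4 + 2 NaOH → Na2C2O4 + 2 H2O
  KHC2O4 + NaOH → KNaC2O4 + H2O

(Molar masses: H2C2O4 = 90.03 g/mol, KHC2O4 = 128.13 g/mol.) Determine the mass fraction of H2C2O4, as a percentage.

47.85 %

n(NaOH) = 0.03983 × 0.6171 = 0.02458 mol
Let x = n(H2C2O4), y = n(KHC2O4).
Titrant: 2x + 1y = 0.02458;  mass: 90.03x + 128.13y = 1.672
Solving, x = 8.887 × 10^-3 mol, y = 6.805 × 10^-3 mol
mass of H2C2O4 = 8.887 × 10^-3 × 90.03 = 0.8001 g
% H2C2O4 = 0.8001 / 1.672 × 100 = 47.85 %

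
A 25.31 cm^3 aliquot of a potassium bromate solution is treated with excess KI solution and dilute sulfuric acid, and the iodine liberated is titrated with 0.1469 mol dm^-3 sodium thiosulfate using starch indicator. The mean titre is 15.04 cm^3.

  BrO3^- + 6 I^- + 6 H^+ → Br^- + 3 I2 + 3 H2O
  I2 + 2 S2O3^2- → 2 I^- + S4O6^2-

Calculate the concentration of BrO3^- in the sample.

0.01455 mol/L

n(S2O3^2-) = 0.01504 × 0.1469 = 2.209 × 10^-3 mol
n(I2) = n(S2O3^2-)/2 = 1.105 × 10^-3 mol
From the 1:3 ratio, n(BrO3^-) in the aliquot = 1/3 × 1.105 × 10^-3 = 3.682 × 10^-4 mol
[BrO3^-] = 3.682 × 10^-4 / 0.02531 = 0.01455 mol/L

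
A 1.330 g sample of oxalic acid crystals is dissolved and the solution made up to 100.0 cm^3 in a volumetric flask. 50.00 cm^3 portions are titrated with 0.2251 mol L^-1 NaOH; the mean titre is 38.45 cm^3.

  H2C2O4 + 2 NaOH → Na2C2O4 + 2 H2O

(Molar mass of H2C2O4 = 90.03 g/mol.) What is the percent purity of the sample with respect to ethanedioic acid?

58.59 %

n(NaOH) per titration = 0.03845 × 0.2251 = 8.655 × 10^-3 mol
From the 1:2 ratio, n(H2C2O4) in each aliquot = 1/2 × 8.655 × 10^-3 = 4.328 × 10^-3 mol
n(H2C2O4) in the whole flask = 4.328 × 10^-3 × 100.0/50.00 = 8.655 × 10^-3 mol
mass of H2C2O4 = 8.655 × 10^-3 × 90.03 = 0.7792 g
% H2C2O4 = 0.7792 / 1.330 × 100 = 58.59 %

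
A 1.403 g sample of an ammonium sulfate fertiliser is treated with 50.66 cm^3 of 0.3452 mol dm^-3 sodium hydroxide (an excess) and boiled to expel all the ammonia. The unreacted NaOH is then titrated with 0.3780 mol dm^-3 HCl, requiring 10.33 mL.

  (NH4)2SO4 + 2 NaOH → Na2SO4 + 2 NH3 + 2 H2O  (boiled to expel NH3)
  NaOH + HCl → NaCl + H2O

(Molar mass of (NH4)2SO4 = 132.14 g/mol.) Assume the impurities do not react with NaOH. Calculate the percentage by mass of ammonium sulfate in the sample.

n(NaOH) added = 0.05066 × 0.3452 = 0.01749 mol
n(HCl) used in back-titration = 0.01033 × 0.3780 = 3.905 × 10^-3 mol
n(NaOH) left over = 3.905 × 10^-3 mol (1:1 ratio)
n(NaOH) consumed by analyte = 0.01749 − 3.905 × 10^-3 = 0.01358 mol
From the 1:2 ratio, n((NH4)2SO4) = 1/2 × 0.01358 = 6.792 × 10^-3 mol
mass of (NH4)2SO4 = 6.792 × 10^-3 × 132.14 = 0.8974 g
% (NH4)2SO4 = 0.8974 / 1.403 × 100 = 63.97 %

63.97 %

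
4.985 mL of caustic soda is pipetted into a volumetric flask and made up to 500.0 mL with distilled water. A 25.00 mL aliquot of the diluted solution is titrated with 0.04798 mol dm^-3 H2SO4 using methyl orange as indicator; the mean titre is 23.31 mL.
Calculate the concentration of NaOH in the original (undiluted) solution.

8.974 mol/L

2 NaOH + H2SO4 → Na2SO4 + 2 H2O
n(H2SO4) = 0.02331 × 0.04798 = 1.118 × 10^-3 mol
From the 2:1 ratio, n(NaOH) in the aliquot = 2/1 × 1.118 × 10^-3 = 2.237 × 10^-3 mol
[NaOH]_dilute = 2.237 × 10^-3 / 0.02500 = 0.08947 mol/L
Dilution factor = 500.0 / 4.985 = 100.3
[NaOH]_stock = 0.08947 × 100.3 = 8.974 mol/L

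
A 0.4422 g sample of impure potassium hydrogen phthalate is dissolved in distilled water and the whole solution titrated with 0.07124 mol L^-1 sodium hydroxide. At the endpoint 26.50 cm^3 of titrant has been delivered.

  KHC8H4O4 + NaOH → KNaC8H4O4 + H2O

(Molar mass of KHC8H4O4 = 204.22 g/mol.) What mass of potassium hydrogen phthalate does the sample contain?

n(NaOH) = 0.02650 L × 0.07124 mol/L = 1.888 × 10^-3 mol
n(KHC8H4O4) = 1.888 × 10^-3 mol (1:1 ratio)
mass of KHC8H4O4 = 1.888 × 10^-3 × 204.22 g/mol = 0.3855 g

0.3855 g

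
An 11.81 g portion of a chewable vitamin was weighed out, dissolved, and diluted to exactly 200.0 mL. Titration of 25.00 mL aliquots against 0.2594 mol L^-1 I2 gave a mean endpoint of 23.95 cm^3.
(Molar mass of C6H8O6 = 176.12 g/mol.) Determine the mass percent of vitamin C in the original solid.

C6H8O6 + I2 → C6H6O6 + 2 HI
n(I2) per titration = 0.02395 × 0.2594 = 6.213 × 10^-3 mol
n(C6H8O6) in each aliquot = 6.213 × 10^-3 mol (1:1 ratio)
n(C6H8O6) in the whole flask = 6.213 × 10^-3 × 200.0/25.00 = 0.04970 mol
mass of C6H8O6 = 0.04970 × 176.12 = 8.753 g
% C6H8O6 = 8.753 / 11.81 × 100 = 74.12 %

74.12 %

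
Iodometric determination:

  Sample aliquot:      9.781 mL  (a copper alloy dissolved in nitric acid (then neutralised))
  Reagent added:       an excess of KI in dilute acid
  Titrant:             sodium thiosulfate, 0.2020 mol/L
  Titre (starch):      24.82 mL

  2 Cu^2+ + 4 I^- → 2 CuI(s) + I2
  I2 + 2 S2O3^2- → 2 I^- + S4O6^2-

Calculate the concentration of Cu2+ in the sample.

n(S2O3^2-) = 0.02482 × 0.2020 = 5.014 × 10^-3 mol
n(I2) = n(S2O3^2-)/2 = 2.507 × 10^-3 mol
From the 2:1 ratio, n(Cu2+) in the aliquot = 2/1 × 2.507 × 10^-3 = 5.014 × 10^-3 mol
[Cu2+] = 5.014 × 10^-3 / 0.009781 = 0.5126 mol/L

0.5126 mol/L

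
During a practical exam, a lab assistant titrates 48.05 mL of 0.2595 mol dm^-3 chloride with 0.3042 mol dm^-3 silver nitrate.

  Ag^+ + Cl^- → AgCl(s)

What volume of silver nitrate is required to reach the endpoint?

n(Cl-) = 0.04805 L × 0.2595 mol/L = 0.01247 mol
n(AgNO3) = 0.01247 mol (1:1 stoichiometry)
V(AgNO3) = 0.01247 mol / 0.3042 mol/L = 0.04099 L = 40.99 mL

40.99 mL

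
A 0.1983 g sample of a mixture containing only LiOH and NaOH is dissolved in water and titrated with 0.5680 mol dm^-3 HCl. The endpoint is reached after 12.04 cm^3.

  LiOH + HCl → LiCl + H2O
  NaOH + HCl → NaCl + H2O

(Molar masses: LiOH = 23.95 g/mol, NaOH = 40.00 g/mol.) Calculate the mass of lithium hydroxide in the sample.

n(HCl) = 0.01204 × 0.5680 = 6.839 × 10^-3 mol
Let x = n(LiOH), y = n(NaOH).
Titrant: 1x + 1y = 6.839 × 10^-3;  mass: 23.95x + 40.00y = 0.1983
Solving, x = 4.688 × 10^-3 mol, y = 2.150 × 10^-3 mol
mass of LiOH = 4.688 × 10^-3 × 23.95 = 0.1123 g

0.1123 g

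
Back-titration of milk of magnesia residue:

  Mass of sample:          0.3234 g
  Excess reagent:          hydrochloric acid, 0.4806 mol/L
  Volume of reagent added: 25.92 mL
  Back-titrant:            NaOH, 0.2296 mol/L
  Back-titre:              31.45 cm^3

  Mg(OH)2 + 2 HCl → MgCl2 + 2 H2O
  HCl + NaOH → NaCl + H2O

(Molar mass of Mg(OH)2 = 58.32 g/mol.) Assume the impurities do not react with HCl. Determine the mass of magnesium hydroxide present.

0.1527 g

n(HCl) added = 0.02592 × 0.4806 = 0.01246 mol
n(NaOH) used in back-titration = 0.03145 × 0.2296 = 7.221 × 10^-3 mol
n(HCl) left over = 7.221 × 10^-3 mol (1:1 ratio)
n(HCl) consumed by analyte = 0.01246 − 7.221 × 10^-3 = 5.236 × 10^-3 mol
From the 1:2 ratio, n(Mg(OH)2) = 1/2 × 5.236 × 10^-3 = 2.618 × 10^-3 mol
mass of Mg(OH)2 = 2.618 × 10^-3 × 58.32 = 0.1527 g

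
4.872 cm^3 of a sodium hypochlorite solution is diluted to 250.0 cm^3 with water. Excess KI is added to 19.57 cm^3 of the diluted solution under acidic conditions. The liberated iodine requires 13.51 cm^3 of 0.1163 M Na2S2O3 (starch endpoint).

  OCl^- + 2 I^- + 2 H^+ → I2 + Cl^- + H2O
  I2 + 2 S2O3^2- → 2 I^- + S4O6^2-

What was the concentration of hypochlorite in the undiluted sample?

n(S2O3^2-) = 0.01351 × 0.1163 = 1.571 × 10^-3 mol
n(I2) = n(S2O3^2-)/2 = 7.856 × 10^-4 mol
n(OCl^-) in the aliquot = 7.856 × 10^-4 mol (1:1 ratio)
[OCl^-]_dilute = 7.856 × 10^-4 / 0.01957 = 0.04014 mol/L
[OCl^-]_original = 0.04014 × 250.0/4.872 = 2.060 mol/L

2.060 M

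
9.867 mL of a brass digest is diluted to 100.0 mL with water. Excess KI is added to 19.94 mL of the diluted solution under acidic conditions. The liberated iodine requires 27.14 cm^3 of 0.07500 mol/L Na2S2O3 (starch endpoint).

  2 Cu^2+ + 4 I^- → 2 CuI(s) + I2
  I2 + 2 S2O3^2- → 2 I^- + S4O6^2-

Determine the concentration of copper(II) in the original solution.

1.035 mol/L

n(S2O3^2-) = 0.02714 × 0.07500 = 2.035 × 10^-3 mol
n(I2) = n(S2O3^2-)/2 = 1.018 × 10^-3 mol
From the 2:1 ratio, n(Cu2+) in the aliquot = 2/1 × 1.018 × 10^-3 = 2.035 × 10^-3 mol
[Cu2+]_dilute = 2.035 × 10^-3 / 0.01994 = 0.1021 mol/L
[Cu2+]_original = 0.1021 × 100.0/9.867 = 1.035 mol/L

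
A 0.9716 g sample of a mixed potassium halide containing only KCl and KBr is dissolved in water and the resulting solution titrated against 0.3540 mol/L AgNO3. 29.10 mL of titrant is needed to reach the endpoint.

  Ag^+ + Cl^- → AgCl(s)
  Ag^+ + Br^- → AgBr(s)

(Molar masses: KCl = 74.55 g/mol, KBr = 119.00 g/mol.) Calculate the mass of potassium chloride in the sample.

0.4264 g

n(AgNO3) = 0.02910 × 0.3540 = 0.01030 mol
Let x = n(KCl), y = n(KBr).
Titrant: 1x + 1y = 0.01030;  mass: 74.55x + 119.00y = 0.9716
Solving, x = 5.720 × 10^-3 mol, y = 4.581 × 10^-3 mol
mass of KCl = 5.720 × 10^-3 × 74.55 = 0.4264 g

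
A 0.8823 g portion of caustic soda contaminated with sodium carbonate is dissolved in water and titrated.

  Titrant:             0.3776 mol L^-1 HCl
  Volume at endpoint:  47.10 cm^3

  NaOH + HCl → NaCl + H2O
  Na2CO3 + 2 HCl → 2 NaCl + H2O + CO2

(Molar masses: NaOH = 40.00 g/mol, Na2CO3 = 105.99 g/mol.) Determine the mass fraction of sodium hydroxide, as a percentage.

n(HCl) = 0.04710 × 0.3776 = 0.01778 mol
Let x = n(NaOH), y = n(Na2CO3).
Titrant: 1x + 2y = 0.01778;  mass: 40.00x + 105.99y = 0.8823
Solving, x = 4.634 × 10^-3 mol, y = 6.576 × 10^-3 mol
mass of NaOH = 4.634 × 10^-3 × 40.00 = 0.1853 g
% NaOH = 0.1853 / 0.8823 × 100 = 21.01 %

21.01 %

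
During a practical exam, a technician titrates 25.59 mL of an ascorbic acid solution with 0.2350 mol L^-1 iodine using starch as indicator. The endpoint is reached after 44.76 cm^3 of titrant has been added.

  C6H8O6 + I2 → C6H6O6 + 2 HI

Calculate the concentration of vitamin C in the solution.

n(I2) = 0.04476 L × 0.2350 mol/L = 0.01052 mol
n(C6H8O6) = 0.01052 mol (1:1 mole ratio)
[C6H8O6] = 0.01052 mol / 0.02559 L = 0.4110 mol/L

0.4110 mol/L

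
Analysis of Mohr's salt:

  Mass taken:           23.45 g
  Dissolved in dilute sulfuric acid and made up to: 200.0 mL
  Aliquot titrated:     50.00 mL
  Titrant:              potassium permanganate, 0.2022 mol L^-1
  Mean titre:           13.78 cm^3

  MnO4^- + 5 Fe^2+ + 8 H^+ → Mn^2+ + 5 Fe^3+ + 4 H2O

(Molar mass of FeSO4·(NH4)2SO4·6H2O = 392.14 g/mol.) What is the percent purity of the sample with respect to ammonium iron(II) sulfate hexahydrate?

n(KMnO4) per titration = 0.01378 × 0.2022 = 2.786 × 10^-3 mol
From the 5:1 ratio, n(FeSO4·(NH4)2SO4·6H2O) in each aliquot = 5/1 × 2.786 × 10^-3 = 0.01393 mol
n(FeSO4·(NH4)2SO4·6H2O) in the whole flask = 0.01393 × 200.0/50.00 = 0.05573 mol
mass of FeSO4·(NH4)2SO4·6H2O = 0.05573 × 392.14 = 21.85 g
% FeSO4·(NH4)2SO4·6H2O = 21.85 / 23.45 × 100 = 93.19 %

93.19 %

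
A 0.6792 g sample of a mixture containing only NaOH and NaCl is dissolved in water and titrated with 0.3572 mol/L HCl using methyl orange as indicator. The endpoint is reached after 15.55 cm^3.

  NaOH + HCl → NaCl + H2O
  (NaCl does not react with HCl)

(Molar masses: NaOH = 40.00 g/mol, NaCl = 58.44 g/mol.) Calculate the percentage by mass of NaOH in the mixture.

32.71 %

n(HCl) = 0.01555 × 0.3572 = 5.554 × 10^-3 mol
Let x = n(NaOH), y = n(NaCl).
Titrant: 1x = 5.554 × 10^-3;  mass: 40.00x + 58.44y = 0.6792
Solving, x = 5.554 × 10^-3 mol, y = 7.820 × 10^-3 mol
mass of NaOH = 5.554 × 10^-3 × 40.00 = 0.2222 g
% NaOH = 0.2222 / 0.6792 × 100 = 32.71 %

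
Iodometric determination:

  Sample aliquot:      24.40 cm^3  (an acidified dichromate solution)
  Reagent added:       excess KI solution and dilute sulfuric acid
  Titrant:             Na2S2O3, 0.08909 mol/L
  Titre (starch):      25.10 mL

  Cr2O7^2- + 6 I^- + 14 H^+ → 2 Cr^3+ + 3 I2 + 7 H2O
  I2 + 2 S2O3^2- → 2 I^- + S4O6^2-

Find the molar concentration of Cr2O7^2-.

n(S2O3^2-) = 0.02510 × 0.08909 = 2.236 × 10^-3 mol
n(I2) = n(S2O3^2-)/2 = 1.118 × 10^-3 mol
From the 1:3 ratio, n(Cr2O7^2-) in the aliquot = 1/3 × 1.118 × 10^-3 = 3.727 × 10^-4 mol
[Cr2O7^2-] = 3.727 × 10^-4 / 0.02440 = 0.01527 mol/L

0.01527 mol/L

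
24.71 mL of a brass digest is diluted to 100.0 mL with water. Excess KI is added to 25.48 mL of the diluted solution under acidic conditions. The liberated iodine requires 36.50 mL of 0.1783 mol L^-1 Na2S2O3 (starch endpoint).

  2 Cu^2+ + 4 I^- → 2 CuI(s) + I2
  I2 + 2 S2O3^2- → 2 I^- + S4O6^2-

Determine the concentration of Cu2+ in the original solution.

n(S2O3^2-) = 0.03650 × 0.1783 = 6.508 × 10^-3 mol
n(I2) = n(S2O3^2-)/2 = 3.254 × 10^-3 mol
From the 2:1 ratio, n(Cu2+) in the aliquot = 2/1 × 3.254 × 10^-3 = 6.508 × 10^-3 mol
[Cu2+]_dilute = 6.508 × 10^-3 / 0.02548 = 0.2554 mol/L
[Cu2+]_original = 0.2554 × 100.0/24.71 = 1.034 mol/L

1.034 mol/L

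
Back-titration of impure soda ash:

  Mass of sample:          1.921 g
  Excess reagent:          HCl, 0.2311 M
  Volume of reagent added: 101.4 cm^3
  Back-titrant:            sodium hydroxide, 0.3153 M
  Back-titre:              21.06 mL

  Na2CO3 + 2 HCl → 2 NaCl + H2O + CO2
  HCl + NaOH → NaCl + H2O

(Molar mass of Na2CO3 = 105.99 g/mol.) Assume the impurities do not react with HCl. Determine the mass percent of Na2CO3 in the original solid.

n(HCl) added = 0.1014 × 0.2311 = 0.02343 mol
n(NaOH) used in back-titration = 0.02106 × 0.3153 = 6.640 × 10^-3 mol
n(HCl) left over = 6.640 × 10^-3 mol (1:1 ratio)
n(HCl) consumed by analyte = 0.02343 − 6.640 × 10^-3 = 0.01679 mol
From the 1:2 ratio, n(Na2CO3) = 1/2 × 0.01679 = 8.397 × 10^-3 mol
mass of Na2CO3 = 8.397 × 10^-3 × 105.99 = 0.8900 g
% Na2CO3 = 0.8900 / 1.921 × 100 = 46.33 %

46.33 %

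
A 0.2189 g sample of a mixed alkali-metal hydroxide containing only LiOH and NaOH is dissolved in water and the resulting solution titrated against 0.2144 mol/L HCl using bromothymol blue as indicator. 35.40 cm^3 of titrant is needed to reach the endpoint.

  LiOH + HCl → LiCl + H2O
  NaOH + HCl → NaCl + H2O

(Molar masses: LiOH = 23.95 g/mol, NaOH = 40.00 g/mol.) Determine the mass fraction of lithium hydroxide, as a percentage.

57.73 %

n(HCl) = 0.03540 × 0.2144 = 7.590 × 10^-3 mol
Let x = n(LiOH), y = n(NaOH).
Titrant: 1x + 1y = 7.590 × 10^-3;  mass: 23.95x + 40.00y = 0.2189
Solving, x = 5.277 × 10^-3 mol, y = 2.313 × 10^-3 mol
mass of LiOH = 5.277 × 10^-3 × 23.95 = 0.1264 g
% LiOH = 0.1264 / 0.2189 × 100 = 57.73 %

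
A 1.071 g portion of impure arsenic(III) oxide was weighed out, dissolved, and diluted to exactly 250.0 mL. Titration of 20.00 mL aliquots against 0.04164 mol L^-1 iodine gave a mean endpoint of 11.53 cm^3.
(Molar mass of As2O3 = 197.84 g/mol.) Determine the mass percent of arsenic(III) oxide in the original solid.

55.43 %

As2O3 + 2 I2 + 2 H2O → As2O5 + 4 HI
n(I2) per titration = 0.01153 × 0.04164 = 4.801 × 10^-4 mol
From the 1:2 ratio, n(As2O3) in each aliquot = 1/2 × 4.801 × 10^-4 = 2.401 × 10^-4 mol
n(As2O3) in the whole flask = 2.401 × 10^-4 × 250.0/20.00 = 3.001 × 10^-3 mol
mass of As2O3 = 3.001 × 10^-3 × 197.84 = 0.5937 g
% As2O3 = 0.5937 / 1.071 × 100 = 55.43 %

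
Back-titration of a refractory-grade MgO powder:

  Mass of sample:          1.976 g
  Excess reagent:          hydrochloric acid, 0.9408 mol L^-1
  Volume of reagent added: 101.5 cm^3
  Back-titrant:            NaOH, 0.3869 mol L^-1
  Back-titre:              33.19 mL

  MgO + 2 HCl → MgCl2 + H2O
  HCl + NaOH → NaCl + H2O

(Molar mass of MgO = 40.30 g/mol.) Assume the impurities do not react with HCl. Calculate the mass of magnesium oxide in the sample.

1.665 g

n(HCl) added = 0.1015 × 0.9408 = 0.09549 mol
n(NaOH) used in back-titration = 0.03319 × 0.3869 = 0.01284 mol
n(HCl) left over = 0.01284 mol (1:1 ratio)
n(HCl) consumed by analyte = 0.09549 − 0.01284 = 0.08265 mol
From the 1:2 ratio, n(MgO) = 1/2 × 0.08265 = 0.04132 mol
mass of MgO = 0.04132 × 40.30 = 1.665 g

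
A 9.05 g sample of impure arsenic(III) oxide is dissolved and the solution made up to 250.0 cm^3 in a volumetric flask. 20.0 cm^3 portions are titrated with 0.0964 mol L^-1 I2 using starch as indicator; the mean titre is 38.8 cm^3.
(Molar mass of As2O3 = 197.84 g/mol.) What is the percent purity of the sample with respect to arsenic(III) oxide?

As2O3 + 2 I2 + 2 H2O → As2O5 + 4 HI
n(I2) per titration = 0.0388 × 0.0964 = 3.74 × 10^-3 mol
From the 1:2 ratio, n(As2O3) in each aliquot = 1/2 × 3.74 × 10^-3 = 1.87 × 10^-3 mol
n(As2O3) in the whole flask = 1.87 × 10^-3 × 250.0/20.0 = 0.0234 mol
mass of As2O3 = 0.0234 × 197.84 = 4.62 g
% As2O3 = 4.62 / 9.05 × 100 = 51.1 %

51.1 %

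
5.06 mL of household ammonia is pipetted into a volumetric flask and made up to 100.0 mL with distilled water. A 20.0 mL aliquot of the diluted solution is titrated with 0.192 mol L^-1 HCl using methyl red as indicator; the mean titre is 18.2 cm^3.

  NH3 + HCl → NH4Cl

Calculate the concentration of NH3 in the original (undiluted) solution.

n(HCl) = 0.0182 × 0.192 = 3.49 × 10^-3 mol
n(NH3) in the aliquot = 3.49 × 10^-3 mol (1:1 ratio)
[NH3]_dilute = 3.49 × 10^-3 / 0.0200 = 0.175 mol/L
Dilution factor = 100.0 / 5.06 = 19.76
[NH3]_stock = 0.175 × 19.76 = 3.45 mol/L

3.45 mol/L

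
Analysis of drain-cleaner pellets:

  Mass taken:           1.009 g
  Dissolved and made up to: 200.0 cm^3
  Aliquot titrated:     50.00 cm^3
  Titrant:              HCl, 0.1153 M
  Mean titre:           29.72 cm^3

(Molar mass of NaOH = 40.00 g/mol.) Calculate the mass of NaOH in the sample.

NaOH + HCl → NaCl + H2O
n(HCl) per titration = 0.02972 × 0.1153 = 3.427 × 10^-3 mol
n(NaOH) in each aliquot = 3.427 × 10^-3 mol (1:1 ratio)
n(NaOH) in the whole flask = 3.427 × 10^-3 × 200.0/50.00 = 0.01371 mol
mass of NaOH = 0.01371 × 40.00 = 0.5483 g

0.5483 g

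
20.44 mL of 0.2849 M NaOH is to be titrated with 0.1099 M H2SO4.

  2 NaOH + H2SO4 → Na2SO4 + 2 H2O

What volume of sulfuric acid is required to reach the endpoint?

n(NaOH) = 0.02044 L × 0.2849 mol/L = 5.823 × 10^-3 mol
From the 1:2 stoichiometry, n(H2SO4) = 1/2 × 5.823 × 10^-3 = 2.912 × 10^-3 mol
V(H2SO4) = 2.912 × 10^-3 mol / 0.1099 mol/L = 0.02649 L = 26.49 mL

26.49 mL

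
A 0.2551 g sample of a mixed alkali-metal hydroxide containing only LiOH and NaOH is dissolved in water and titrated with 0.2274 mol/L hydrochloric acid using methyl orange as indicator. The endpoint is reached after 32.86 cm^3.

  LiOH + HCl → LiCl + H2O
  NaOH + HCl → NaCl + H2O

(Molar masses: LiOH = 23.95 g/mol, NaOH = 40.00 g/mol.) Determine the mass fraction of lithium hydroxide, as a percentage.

25.62 %

n(HCl) = 0.03286 × 0.2274 = 7.472 × 10^-3 mol
Let x = n(LiOH), y = n(NaOH).
Titrant: 1x + 1y = 7.472 × 10^-3;  mass: 23.95x + 40.00y = 0.2551
Solving, x = 2.729 × 10^-3 mol, y = 4.744 × 10^-3 mol
mass of LiOH = 2.729 × 10^-3 × 23.95 = 0.06535 g
% LiOH = 0.06535 / 0.2551 × 100 = 25.62 %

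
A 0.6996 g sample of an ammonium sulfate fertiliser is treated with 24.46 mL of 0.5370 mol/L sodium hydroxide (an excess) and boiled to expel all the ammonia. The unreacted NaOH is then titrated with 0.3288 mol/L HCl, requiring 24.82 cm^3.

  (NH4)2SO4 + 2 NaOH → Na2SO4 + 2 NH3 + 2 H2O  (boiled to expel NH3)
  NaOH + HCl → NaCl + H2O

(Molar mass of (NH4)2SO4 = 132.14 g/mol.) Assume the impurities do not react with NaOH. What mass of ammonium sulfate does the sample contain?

0.3286 g

n(NaOH) added = 0.02446 × 0.5370 = 0.01314 mol
n(HCl) used in back-titration = 0.02482 × 0.3288 = 8.161 × 10^-3 mol
n(NaOH) left over = 8.161 × 10^-3 mol (1:1 ratio)
n(NaOH) consumed by analyte = 0.01314 − 8.161 × 10^-3 = 4.974 × 10^-3 mol
From the 1:2 ratio, n((NH4)2SO4) = 1/2 × 4.974 × 10^-3 = 2.487 × 10^-3 mol
mass of (NH4)2SO4 = 2.487 × 10^-3 × 132.14 = 0.3286 g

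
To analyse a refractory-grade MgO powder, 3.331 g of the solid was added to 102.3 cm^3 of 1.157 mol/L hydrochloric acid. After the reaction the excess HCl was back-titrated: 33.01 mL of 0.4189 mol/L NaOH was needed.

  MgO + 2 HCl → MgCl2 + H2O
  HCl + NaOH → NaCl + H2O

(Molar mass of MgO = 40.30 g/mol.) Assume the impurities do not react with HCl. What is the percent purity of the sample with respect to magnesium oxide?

n(HCl) added = 0.1023 × 1.157 = 0.1184 mol
n(NaOH) used in back-titration = 0.03301 × 0.4189 = 0.01383 mol
n(HCl) left over = 0.01383 mol (1:1 ratio)
n(HCl) consumed by analyte = 0.1184 − 0.01383 = 0.1045 mol
From the 1:2 ratio, n(MgO) = 1/2 × 0.1045 = 0.05227 mol
mass of MgO = 0.05227 × 40.30 = 2.106 g
% MgO = 2.106 / 3.331 × 100 = 63.23 %

63.23 %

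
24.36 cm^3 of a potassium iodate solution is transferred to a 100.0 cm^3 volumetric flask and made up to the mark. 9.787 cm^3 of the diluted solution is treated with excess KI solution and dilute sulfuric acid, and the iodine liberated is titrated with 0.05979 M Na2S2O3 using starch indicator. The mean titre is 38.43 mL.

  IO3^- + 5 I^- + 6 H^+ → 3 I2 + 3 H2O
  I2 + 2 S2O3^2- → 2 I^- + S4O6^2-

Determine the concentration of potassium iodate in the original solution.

0.1606 M

n(S2O3^2-) = 0.03843 × 0.05979 = 2.298 × 10^-3 mol
n(I2) = n(S2O3^2-)/2 = 1.149 × 10^-3 mol
From the 1:3 ratio, n(IO3^-) in the aliquot = 1/3 × 1.149 × 10^-3 = 3.830 × 10^-4 mol
[IO3^-]_dilute = 3.830 × 10^-4 / 0.009787 = 0.03913 mol/L
[IO3^-]_original = 0.03913 × 100.0/24.36 = 0.1606 mol/L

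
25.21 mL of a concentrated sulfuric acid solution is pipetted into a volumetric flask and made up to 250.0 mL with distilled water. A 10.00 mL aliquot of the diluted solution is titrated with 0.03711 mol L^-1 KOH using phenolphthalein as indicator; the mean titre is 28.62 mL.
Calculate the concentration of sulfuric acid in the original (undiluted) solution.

0.5266 mol/L

H2SO4 + 2 KOH → K2SO4 + 2 H2O
n(KOH) = 0.02862 × 0.03711 = 1.062 × 10^-3 mol
From the 1:2 ratio, n(H2SO4) in the aliquot = 1/2 × 1.062 × 10^-3 = 5.310 × 10^-4 mol
[H2SO4]_dilute = 5.310 × 10^-4 / 0.01000 = 0.05310 mol/L
Dilution factor = 250.0 / 25.21 = 9.917
[H2SO4]_stock = 0.05310 × 9.917 = 0.5266 mol/L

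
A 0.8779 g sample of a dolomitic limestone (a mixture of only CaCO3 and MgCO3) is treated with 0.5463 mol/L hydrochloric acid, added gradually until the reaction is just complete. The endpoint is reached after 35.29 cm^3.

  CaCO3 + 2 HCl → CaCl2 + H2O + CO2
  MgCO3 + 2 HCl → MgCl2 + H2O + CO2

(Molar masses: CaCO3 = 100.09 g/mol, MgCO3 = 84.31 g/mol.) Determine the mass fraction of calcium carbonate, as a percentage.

47.10 %

n(HCl) = 0.03529 × 0.5463 = 0.01928 mol
Let x = n(CaCO3), y = n(MgCO3).
Titrant: 2x + 2y = 0.01928;  mass: 100.09x + 84.31y = 0.8779
Solving, x = 4.132 × 10^-3 mol, y = 5.508 × 10^-3 mol
mass of CaCO3 = 4.132 × 10^-3 × 100.09 = 0.4135 g
% CaCO3 = 0.4135 / 0.8779 × 100 = 47.10 %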